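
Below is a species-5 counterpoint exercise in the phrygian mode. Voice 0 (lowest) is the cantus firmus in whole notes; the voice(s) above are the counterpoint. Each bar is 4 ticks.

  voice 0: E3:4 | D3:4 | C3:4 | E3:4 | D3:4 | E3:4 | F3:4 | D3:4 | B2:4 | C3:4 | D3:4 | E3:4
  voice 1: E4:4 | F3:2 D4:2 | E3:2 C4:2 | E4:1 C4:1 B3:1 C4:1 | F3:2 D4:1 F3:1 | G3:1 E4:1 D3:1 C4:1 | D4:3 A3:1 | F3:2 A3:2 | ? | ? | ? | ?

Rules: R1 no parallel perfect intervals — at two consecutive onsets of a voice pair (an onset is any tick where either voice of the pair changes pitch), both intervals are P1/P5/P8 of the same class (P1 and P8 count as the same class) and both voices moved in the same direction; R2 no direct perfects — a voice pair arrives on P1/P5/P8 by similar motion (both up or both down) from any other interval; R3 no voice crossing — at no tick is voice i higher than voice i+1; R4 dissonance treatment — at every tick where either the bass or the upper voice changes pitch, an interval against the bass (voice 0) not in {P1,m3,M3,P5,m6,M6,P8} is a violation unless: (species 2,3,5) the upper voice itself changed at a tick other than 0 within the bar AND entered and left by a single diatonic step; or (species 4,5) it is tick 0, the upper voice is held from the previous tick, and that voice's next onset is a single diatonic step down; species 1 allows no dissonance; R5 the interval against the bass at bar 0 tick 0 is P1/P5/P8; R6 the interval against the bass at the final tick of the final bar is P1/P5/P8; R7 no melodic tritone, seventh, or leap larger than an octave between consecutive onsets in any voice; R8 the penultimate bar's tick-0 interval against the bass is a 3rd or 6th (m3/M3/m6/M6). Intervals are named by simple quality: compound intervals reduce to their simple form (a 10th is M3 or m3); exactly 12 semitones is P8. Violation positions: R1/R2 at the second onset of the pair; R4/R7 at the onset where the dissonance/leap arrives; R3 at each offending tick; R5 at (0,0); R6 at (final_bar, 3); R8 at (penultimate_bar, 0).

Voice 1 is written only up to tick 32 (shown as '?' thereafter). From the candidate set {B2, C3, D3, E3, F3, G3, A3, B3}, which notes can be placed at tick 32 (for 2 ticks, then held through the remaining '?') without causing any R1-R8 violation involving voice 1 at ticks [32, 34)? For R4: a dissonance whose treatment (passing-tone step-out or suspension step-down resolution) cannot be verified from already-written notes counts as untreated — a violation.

B2: violates R2,R7
C3: violates R4
D3: legal
E3: violates R4
F3: violates R4
G3: legal
A3: violates R4
B3: legal

{B3, D3, G3}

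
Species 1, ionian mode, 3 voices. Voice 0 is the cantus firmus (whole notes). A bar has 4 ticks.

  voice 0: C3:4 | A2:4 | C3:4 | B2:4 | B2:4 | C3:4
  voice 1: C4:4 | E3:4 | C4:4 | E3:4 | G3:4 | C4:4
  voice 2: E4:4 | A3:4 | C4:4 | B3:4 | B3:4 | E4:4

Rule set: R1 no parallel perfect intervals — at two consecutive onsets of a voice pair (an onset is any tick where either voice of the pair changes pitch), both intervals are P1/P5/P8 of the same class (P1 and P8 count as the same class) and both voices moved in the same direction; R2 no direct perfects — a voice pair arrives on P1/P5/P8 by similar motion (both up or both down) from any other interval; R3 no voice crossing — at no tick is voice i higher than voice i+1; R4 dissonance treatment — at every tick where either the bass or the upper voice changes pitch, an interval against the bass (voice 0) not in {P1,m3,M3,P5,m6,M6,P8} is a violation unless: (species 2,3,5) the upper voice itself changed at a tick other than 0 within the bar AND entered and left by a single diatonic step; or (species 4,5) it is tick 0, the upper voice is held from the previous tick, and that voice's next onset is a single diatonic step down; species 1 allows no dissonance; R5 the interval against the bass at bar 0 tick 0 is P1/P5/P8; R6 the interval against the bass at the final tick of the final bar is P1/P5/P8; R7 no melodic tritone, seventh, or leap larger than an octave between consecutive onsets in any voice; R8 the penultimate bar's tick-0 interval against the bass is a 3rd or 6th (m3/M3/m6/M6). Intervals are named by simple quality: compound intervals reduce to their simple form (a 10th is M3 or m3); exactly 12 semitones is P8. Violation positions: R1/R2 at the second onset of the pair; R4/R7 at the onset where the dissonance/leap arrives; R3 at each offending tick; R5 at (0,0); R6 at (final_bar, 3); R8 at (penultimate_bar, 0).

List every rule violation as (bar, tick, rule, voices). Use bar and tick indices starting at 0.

bar 0: v0=C3 v1=C4 v2=E4 downbeat M3
bar 1: v0=A2 v1=E3 v2=A3 downbeat P8
bar 2: v0=C3 v1=C4 v2=C4 downbeat P8
bar 3: v0=B2 v1=E3 v2=B3 downbeat P8
bar 4: v0=B2 v1=G3 v2=B3 downbeat P8
bar 5: v0=C3 v1=C4 v2=E4 downbeat M3
  -> R5 @ bar 0 tick 0 v(0, 2): opens on M3
  -> R2 @ bar 1 tick 0 v(0, 1): C3/C4 P8 -> A2/E3 P5 similar
  -> R2 @ bar 1 tick 0 v(0, 2): C3/E4 M3 -> A2/A3 P8 similar
  -> R1 @ bar 2 tick 0 v(0, 2): A2/A3 P8 -> C3/C4 P8 similar
  -> R2 @ bar 2 tick 0 v(0, 1): A2/E3 P5 -> C3/C4 P8 similar
  -> R2 @ bar 2 tick 0 v(1, 2): E3/A3 P4 -> C4/C4 P1 similar
  -> R1 @ bar 3 tick 0 v(0, 2): C3/C4 P8 -> B2/B3 P8 similar
  -> R2 @ bar 3 tick 0 v(1, 2): C4/C4 P1 -> E3/B3 P5 similar
  -> R4 @ bar 3 tick 0 v(0, 1): B2/E3 P4 untreated
  -> R8 @ bar 4 tick 0 v(0, 2): penult P8 not 3rd/6th
  -> R2 @ bar 5 tick 0 v(0, 1): B2/G3 m6 -> C3/C4 P8 similar
  -> R6 @ bar 5 tick 3 v(0, 2): closes on M3

(0, 0, R5, (0, 2))
(1, 0, R2, (0, 1))
(1, 0, R2, (0, 2))
(2, 0, R1, (0, 2))
(2, 0, R2, (0, 1))
(2, 0, R2, (1, 2))
(3, 0, R1, (0, 2))
(3, 0, R2, (1, 2))
(3, 0, R4, (0, 1))
(4, 0, R8, (0, 2))
(5, 0, R2, (0, 1))
(5, 3, R6, (0, 2))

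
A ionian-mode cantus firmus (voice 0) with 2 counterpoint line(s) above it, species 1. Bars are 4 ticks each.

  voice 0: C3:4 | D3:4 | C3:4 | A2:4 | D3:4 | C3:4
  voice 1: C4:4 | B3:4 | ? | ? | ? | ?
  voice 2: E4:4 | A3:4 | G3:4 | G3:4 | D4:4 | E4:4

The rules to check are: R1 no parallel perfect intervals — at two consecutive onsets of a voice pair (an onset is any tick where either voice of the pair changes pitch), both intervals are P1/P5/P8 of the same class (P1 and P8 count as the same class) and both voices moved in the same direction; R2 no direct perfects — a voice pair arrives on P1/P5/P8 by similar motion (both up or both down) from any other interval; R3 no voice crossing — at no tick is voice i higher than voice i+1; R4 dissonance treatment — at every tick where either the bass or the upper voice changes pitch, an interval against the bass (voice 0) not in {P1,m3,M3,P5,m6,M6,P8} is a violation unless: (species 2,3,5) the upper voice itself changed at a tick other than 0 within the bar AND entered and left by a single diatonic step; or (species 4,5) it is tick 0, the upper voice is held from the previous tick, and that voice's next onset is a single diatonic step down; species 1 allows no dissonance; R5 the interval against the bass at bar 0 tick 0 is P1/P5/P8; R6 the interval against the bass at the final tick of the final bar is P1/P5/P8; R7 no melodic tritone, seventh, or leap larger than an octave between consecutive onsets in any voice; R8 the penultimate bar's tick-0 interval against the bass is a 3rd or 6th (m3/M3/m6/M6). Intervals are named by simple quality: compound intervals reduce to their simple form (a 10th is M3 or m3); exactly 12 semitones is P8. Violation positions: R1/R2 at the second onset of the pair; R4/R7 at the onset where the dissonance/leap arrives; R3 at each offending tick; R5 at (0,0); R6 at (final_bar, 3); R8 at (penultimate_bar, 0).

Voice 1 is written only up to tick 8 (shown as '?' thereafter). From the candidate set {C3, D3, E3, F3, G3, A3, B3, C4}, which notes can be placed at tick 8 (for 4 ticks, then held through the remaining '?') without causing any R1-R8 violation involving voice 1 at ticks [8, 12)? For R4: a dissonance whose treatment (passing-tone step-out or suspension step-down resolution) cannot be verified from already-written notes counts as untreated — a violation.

{E3}

C3: violates R2,R7
D3: violates R4
E3: legal
F3: violates R4,R7
G3: violates R2
A3: violates R3
B3: violates R3,R4
C4: violates R3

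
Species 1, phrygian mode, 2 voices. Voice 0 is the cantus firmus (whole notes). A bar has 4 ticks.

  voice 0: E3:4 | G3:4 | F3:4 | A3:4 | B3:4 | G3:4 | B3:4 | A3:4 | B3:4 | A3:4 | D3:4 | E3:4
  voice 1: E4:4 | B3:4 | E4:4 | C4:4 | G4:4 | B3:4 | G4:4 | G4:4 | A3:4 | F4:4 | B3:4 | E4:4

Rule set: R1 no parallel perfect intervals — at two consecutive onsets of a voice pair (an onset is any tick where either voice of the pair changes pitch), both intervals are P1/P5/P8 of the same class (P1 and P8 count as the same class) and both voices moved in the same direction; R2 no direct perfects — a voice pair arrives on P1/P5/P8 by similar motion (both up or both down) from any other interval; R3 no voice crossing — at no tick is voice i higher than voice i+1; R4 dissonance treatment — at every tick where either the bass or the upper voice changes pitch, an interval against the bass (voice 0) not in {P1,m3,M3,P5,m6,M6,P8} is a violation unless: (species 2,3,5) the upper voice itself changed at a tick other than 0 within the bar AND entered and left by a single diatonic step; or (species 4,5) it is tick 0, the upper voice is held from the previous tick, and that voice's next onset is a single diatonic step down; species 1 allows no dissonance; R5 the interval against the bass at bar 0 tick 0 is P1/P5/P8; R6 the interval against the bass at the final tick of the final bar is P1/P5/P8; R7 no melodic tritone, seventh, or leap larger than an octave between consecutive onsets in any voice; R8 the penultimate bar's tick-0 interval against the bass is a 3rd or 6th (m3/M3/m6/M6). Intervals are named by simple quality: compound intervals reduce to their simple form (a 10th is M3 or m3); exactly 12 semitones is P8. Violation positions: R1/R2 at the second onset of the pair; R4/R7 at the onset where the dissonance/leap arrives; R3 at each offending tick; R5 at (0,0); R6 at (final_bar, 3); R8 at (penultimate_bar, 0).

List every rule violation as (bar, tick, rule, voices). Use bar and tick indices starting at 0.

(2, 0, R4, (0, 1))
(7, 0, R4, (0, 1))
(8, 0, R3, (0, 1))
(8, 0, R4, (0, 1))
(8, 0, R7, (1,))
(8, 1, R3, (0, 1))
(8, 2, R3, (0, 1))
(8, 3, R3, (0, 1))
(10, 0, R7, (1,))
(11, 0, R2, (0, 1))

bar 0: v0=E3 v1=E4 downbeat P8
bar 1: v0=G3 v1=B3 downbeat M3
bar 2: v0=F3 v1=E4 downbeat M7
bar 3: v0=A3 v1=C4 downbeat m3
bar 4: v0=B3 v1=G4 downbeat m6
bar 5: v0=G3 v1=B3 downbeat M3
bar 6: v0=B3 v1=G4 downbeat m6
bar 7: v0=A3 v1=G4 downbeat m7
bar 8: v0=B3 v1=A3 downbeat M2
bar 9: v0=A3 v1=F4 downbeat m6
bar 10: v0=D3 v1=B3 downbeat M6
bar 11: v0=E3 v1=E4 downbeat P8
  -> R4 @ bar 2 tick 0 v(0, 1): F3/E4 M7 untreated
  -> R4 @ bar 7 tick 0 v(0, 1): A3/G4 m7 untreated
  -> R3 @ bar 8 tick 0 v(0, 1): B3 above A3
  -> R4 @ bar 8 tick 0 v(0, 1): B3/A3 M2 untreated
  -> R7 @ bar 8 tick 0 v(1,): G4->A3 leap 10st
  -> R3 @ bar 8 tick 1 v(0, 1): B3 above A3
  -> R3 @ bar 8 tick 2 v(0, 1): B3 above A3
  -> R3 @ bar 8 tick 3 v(0, 1): B3 above A3
  -> R7 @ bar 10 tick 0 v(1,): F4->B3 leap 6st
  -> R2 @ bar 11 tick 0 v(0, 1): D3/B3 M6 -> E3/E4 P8 similar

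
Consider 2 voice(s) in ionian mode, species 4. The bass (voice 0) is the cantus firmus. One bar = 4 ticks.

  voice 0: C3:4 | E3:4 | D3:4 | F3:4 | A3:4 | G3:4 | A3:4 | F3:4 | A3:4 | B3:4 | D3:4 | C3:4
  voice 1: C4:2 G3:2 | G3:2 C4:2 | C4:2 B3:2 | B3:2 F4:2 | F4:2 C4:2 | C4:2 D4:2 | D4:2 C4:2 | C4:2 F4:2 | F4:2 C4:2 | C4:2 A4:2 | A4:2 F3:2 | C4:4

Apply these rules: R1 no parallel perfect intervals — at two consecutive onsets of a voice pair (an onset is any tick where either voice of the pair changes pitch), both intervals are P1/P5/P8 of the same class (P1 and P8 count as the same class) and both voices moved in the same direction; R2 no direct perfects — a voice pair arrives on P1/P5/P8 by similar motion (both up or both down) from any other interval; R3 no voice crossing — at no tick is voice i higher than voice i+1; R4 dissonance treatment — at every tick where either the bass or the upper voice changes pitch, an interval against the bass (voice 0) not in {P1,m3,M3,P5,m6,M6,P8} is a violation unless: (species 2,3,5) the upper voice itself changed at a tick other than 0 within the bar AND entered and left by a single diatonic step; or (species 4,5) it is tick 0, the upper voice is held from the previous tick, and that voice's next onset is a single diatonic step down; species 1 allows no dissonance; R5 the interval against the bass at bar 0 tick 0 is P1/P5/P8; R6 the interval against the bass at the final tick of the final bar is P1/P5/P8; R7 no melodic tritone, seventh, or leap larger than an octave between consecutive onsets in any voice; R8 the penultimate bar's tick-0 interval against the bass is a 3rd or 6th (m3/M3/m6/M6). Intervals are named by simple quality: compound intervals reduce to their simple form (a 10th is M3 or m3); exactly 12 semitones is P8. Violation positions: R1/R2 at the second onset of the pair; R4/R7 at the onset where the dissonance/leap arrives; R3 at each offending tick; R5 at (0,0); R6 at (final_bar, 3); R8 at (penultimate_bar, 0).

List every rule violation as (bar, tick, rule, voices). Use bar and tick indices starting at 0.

bar 0: v0=C3 v1=C4 downbeat P8
bar 1: v0=E3 v1=G3 downbeat m3
bar 2: v0=D3 v1=C4 downbeat m7
bar 3: v0=F3 v1=B3 downbeat TT
bar 4: v0=A3 v1=F4 downbeat m6
bar 5: v0=G3 v1=C4 downbeat P4
bar 6: v0=A3 v1=D4 downbeat P4
bar 7: v0=F3 v1=C4 downbeat P5
bar 8: v0=A3 v1=F4 downbeat m6
bar 9: v0=B3 v1=C4 downbeat m2
bar 10: v0=D3 v1=A4 downbeat P5
bar 11: v0=C3 v1=C4 downbeat P8
  -> R4 @ bar 3 tick 0 v(0, 1): F3/B3 TT untreated
  -> R7 @ bar 3 tick 2 v(1,): B3->F4 leap 6st
  -> R4 @ bar 5 tick 0 v(0, 1): G3/C4 P4 untreated
  -> R4 @ bar 9 tick 0 v(0, 1): B3/C4 m2 untreated
  -> R4 @ bar 9 tick 2 v(0, 1): B3/A4 m7 untreated
  -> R8 @ bar 10 tick 0 v(0, 1): penult P5 not 3rd/6th
  -> R7 @ bar 10 tick 2 v(1,): A4->F3 leap 16st

(3, 0, R4, (0, 1))
(3, 2, R7, (1,))
(5, 0, R4, (0, 1))
(9, 0, R4, (0, 1))
(9, 2, R4, (0, 1))
(10, 0, R8, (0, 1))
(10, 2, R7, (1,))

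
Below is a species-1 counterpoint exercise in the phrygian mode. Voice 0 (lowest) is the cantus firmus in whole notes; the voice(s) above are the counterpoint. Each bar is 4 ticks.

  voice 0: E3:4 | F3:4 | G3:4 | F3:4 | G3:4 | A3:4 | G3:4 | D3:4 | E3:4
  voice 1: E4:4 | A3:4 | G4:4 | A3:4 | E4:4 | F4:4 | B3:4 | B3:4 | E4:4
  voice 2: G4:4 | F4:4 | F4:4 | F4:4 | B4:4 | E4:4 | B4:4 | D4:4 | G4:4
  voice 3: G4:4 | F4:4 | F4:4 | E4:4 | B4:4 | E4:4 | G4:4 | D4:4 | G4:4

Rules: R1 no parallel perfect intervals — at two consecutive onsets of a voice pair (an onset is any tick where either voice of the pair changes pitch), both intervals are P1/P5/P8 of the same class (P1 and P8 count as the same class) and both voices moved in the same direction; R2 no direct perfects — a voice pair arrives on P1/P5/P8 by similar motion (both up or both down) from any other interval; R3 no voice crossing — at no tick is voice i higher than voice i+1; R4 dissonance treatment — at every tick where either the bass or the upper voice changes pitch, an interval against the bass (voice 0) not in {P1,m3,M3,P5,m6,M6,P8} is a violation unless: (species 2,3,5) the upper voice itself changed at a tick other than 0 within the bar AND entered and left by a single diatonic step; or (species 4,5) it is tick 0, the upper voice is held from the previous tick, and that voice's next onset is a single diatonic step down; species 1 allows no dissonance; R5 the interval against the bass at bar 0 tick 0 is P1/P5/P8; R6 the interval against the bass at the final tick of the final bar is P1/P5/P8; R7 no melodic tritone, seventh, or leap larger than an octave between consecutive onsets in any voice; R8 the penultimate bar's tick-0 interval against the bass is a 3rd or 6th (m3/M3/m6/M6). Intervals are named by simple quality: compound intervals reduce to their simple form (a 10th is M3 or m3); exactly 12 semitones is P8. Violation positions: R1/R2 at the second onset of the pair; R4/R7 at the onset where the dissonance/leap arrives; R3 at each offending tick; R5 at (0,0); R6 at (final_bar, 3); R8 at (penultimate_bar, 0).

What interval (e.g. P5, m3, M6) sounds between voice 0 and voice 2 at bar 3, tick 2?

voice 0=F3 voice 2=F4 -> P8

P8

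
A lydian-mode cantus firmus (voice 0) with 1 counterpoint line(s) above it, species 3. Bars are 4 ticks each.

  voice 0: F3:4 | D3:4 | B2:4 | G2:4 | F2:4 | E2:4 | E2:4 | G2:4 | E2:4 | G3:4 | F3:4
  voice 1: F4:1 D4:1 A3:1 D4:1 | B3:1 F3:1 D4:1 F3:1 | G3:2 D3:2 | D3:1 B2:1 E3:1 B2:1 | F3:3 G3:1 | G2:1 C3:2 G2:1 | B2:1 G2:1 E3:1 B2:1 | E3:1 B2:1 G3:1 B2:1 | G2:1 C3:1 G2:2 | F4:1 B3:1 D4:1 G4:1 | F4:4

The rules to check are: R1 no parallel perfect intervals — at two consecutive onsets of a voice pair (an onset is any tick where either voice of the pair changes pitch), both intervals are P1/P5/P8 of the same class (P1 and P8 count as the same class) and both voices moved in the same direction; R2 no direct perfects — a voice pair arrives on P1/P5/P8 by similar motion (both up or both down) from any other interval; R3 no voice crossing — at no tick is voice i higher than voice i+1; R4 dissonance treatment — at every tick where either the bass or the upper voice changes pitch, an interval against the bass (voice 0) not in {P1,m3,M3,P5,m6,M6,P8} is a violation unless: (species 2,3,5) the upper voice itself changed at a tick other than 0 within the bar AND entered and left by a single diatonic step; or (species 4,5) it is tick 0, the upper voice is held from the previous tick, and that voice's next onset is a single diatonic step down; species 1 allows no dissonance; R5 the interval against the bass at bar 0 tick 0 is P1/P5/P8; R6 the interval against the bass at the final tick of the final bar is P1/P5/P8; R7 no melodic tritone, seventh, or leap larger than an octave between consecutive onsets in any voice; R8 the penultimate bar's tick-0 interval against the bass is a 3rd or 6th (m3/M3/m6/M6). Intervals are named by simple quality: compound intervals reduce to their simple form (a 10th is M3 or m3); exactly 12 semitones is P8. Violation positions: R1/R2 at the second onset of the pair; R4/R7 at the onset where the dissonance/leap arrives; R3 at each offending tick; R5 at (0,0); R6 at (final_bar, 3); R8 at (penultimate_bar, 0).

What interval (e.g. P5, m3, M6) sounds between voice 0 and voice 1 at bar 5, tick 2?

m6

voice 0=E2 voice 1=C3 -> m6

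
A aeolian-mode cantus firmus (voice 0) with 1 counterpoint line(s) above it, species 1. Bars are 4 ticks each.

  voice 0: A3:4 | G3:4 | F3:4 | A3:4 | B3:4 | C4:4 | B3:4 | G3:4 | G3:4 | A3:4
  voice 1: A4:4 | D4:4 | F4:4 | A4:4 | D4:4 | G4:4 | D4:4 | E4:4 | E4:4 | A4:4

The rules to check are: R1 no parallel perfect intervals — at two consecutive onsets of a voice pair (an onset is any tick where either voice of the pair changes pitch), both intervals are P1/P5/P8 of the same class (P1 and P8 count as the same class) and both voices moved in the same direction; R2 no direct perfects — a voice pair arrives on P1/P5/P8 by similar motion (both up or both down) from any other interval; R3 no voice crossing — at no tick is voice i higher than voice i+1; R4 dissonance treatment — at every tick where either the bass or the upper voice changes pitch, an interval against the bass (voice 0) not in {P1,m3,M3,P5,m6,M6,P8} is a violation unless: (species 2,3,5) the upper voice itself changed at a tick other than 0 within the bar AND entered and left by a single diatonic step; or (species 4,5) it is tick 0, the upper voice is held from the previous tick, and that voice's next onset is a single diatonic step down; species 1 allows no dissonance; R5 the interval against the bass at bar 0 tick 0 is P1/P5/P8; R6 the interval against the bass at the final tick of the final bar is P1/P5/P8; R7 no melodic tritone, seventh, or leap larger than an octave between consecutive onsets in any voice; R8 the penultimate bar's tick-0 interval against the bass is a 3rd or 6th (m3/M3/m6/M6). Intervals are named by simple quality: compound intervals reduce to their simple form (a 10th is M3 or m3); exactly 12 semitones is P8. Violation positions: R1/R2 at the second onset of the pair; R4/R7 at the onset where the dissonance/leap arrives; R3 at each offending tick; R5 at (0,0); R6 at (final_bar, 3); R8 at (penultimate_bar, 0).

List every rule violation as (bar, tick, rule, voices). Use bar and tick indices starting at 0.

(1, 0, R2, (0, 1))
(3, 0, R1, (0, 1))
(5, 0, R2, (0, 1))
(9, 0, R2, (0, 1))

bar 0: v0=A3 v1=A4 downbeat P8
bar 1: v0=G3 v1=D4 downbeat P5
bar 2: v0=F3 v1=F4 downbeat P8
bar 3: v0=A3 v1=A4 downbeat P8
bar 4: v0=B3 v1=D4 downbeat m3
bar 5: v0=C4 v1=G4 downbeat P5
bar 6: v0=B3 v1=D4 downbeat m3
bar 7: v0=G3 v1=E4 downbeat M6
bar 8: v0=G3 v1=E4 downbeat M6
bar 9: v0=A3 v1=A4 downbeat P8
  -> R2 @ bar 1 tick 0 v(0, 1): A3/A4 P8 -> G3/D4 P5 similar
  -> R1 @ bar 3 tick 0 v(0, 1): F3/F4 P8 -> A3/A4 P8 similar
  -> R2 @ bar 5 tick 0 v(0, 1): B3/D4 m3 -> C4/G4 P5 similar
  -> R2 @ bar 9 tick 0 v(0, 1): G3/E4 M6 -> A3/A4 P8 similar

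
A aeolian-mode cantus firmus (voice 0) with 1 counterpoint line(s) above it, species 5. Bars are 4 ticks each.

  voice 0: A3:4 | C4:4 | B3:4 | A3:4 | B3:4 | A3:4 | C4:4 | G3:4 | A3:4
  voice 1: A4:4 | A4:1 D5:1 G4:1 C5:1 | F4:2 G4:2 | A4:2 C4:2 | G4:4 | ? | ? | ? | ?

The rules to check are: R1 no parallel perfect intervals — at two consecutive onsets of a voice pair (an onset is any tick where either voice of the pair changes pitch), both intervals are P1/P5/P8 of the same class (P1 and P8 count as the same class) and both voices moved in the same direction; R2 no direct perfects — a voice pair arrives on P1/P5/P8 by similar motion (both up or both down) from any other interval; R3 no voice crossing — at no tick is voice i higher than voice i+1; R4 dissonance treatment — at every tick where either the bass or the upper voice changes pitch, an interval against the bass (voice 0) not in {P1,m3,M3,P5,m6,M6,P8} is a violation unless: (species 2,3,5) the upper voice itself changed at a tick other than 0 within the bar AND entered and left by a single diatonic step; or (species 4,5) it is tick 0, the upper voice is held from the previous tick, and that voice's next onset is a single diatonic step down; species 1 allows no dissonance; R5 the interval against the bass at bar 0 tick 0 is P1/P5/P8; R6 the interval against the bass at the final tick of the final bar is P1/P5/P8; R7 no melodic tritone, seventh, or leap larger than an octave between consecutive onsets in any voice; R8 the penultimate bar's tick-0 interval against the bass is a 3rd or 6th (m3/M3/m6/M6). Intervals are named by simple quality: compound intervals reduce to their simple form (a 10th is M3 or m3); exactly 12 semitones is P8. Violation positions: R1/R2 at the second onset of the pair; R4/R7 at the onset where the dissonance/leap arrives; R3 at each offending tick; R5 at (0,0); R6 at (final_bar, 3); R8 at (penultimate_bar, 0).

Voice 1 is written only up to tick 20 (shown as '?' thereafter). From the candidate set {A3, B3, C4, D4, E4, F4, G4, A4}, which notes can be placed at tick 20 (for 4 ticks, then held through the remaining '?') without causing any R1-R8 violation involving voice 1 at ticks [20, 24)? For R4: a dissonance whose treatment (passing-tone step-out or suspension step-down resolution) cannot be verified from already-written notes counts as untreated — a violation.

A3: violates R2,R7
B3: violates R4
C4: legal
D4: violates R4
E4: violates R2
F4: legal
G4: violates R4
A4: legal

{A4, C4, F4}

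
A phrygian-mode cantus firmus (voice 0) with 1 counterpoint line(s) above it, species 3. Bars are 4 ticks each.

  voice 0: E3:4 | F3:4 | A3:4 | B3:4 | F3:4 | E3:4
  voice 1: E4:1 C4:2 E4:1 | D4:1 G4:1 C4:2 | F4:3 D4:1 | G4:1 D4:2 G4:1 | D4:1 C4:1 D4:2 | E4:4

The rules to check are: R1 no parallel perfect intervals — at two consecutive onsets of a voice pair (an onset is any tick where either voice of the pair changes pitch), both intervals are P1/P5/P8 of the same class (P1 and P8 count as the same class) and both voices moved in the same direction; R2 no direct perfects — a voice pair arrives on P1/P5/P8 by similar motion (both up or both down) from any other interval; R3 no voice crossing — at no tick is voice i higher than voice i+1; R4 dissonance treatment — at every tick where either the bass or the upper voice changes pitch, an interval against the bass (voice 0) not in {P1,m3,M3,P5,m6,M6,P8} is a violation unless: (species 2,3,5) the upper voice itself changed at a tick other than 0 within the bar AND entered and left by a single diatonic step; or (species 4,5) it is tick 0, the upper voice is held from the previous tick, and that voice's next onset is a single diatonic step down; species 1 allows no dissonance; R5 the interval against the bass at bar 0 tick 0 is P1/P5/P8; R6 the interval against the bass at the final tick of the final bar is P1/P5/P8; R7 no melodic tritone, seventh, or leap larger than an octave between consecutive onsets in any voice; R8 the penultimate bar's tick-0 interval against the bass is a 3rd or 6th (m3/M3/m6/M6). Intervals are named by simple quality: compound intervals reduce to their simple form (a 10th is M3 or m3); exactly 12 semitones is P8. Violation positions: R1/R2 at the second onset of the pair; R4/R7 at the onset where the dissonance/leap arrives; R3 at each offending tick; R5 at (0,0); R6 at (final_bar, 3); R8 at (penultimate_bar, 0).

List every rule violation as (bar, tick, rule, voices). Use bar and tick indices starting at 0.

(1, 1, R4, (0, 1))
(2, 3, R4, (0, 1))
(4, 0, R7, (0,))

bar 0: v0=E3 v1=E4 downbeat P8
bar 1: v0=F3 v1=D4 downbeat M6
bar 2: v0=A3 v1=F4 downbeat m6
bar 3: v0=B3 v1=G4 downbeat m6
bar 4: v0=F3 v1=D4 downbeat M6
bar 5: v0=E3 v1=E4 downbeat P8
  -> R4 @ bar 1 tick 1 v(0, 1): F3/G4 M2 untreated
  -> R4 @ bar 2 tick 3 v(0, 1): A3/D4 P4 untreated
  -> R7 @ bar 4 tick 0 v(0,): B3->F3 leap 6st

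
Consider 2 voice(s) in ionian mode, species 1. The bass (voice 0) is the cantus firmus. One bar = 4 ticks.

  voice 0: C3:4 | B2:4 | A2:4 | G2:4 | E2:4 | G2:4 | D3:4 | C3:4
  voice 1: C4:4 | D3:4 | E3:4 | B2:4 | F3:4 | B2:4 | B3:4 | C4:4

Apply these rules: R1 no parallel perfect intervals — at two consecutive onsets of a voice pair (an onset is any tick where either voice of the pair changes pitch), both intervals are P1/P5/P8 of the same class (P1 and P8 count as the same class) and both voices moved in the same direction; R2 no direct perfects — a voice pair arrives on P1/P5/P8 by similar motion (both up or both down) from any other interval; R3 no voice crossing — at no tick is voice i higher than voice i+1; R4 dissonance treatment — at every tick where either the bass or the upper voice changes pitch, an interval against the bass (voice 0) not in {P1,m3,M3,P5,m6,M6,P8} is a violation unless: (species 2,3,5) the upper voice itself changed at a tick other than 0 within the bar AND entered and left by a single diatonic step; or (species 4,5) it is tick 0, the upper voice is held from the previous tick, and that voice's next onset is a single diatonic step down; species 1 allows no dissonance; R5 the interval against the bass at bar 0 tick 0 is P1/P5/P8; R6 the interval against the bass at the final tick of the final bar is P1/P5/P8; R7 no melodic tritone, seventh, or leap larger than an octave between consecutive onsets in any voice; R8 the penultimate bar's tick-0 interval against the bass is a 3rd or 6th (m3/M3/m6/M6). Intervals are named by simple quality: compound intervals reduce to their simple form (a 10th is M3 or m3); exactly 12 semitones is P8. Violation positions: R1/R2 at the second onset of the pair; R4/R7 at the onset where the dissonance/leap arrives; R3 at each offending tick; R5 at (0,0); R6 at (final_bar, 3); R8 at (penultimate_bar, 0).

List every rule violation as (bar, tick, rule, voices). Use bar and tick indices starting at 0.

(1, 0, R7, (1,))
(4, 0, R4, (0, 1))
(4, 0, R7, (1,))
(5, 0, R7, (1,))

bar 0: v0=C3 v1=C4 downbeat P8
bar 1: v0=B2 v1=D3 downbeat m3
bar 2: v0=A2 v1=E3 downbeat P5
bar 3: v0=G2 v1=B2 downbeat M3
bar 4: v0=E2 v1=F3 downbeat m2
bar 5: v0=G2 v1=B2 downbeat M3
bar 6: v0=D3 v1=B3 downbeat M6
bar 7: v0=C3 v1=C4 downbeat P8
  -> R7 @ bar 1 tick 0 v(1,): C4->D3 leap 10st
  -> R4 @ bar 4 tick 0 v(0, 1): E2/F3 m2 untreated
  -> R7 @ bar 4 tick 0 v(1,): B2->F3 leap 6st
  -> R7 @ bar 5 tick 0 v(1,): F3->B2 leap 6st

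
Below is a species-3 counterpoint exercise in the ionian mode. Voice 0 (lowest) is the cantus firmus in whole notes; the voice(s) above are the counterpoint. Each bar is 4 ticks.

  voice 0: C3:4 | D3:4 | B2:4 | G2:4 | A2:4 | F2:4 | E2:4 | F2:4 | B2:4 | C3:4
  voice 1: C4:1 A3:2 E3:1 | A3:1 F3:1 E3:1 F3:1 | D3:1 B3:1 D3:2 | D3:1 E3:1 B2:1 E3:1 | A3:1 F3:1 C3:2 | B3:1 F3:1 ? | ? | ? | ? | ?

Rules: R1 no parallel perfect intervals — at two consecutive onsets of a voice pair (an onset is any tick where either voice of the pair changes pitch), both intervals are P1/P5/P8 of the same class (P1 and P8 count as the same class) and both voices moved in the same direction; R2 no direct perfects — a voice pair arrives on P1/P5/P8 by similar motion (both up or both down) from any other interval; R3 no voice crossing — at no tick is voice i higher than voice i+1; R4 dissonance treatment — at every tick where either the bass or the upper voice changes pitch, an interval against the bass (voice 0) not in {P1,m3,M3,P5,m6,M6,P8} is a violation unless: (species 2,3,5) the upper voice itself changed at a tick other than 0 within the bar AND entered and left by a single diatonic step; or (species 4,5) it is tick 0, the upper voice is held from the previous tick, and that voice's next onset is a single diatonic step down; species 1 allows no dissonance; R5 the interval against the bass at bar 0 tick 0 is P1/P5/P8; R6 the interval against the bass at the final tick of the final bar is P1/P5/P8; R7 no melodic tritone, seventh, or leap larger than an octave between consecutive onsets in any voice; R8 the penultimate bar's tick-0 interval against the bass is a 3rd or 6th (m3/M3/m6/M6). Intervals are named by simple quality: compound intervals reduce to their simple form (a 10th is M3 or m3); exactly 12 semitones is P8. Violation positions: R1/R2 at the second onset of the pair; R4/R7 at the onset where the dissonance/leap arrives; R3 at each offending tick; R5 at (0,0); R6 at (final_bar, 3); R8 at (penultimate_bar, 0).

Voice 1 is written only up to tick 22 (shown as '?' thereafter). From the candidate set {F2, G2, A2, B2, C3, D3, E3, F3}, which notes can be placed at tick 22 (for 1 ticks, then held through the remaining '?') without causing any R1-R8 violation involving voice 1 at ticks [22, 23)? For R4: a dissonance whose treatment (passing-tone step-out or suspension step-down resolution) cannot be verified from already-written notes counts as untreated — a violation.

{A2, C3, D3, F2, F3}

F2: legal
G2: violates R4,R7
A2: legal
B2: violates R4,R7
C3: legal
D3: legal
E3: violates R4
F3: legal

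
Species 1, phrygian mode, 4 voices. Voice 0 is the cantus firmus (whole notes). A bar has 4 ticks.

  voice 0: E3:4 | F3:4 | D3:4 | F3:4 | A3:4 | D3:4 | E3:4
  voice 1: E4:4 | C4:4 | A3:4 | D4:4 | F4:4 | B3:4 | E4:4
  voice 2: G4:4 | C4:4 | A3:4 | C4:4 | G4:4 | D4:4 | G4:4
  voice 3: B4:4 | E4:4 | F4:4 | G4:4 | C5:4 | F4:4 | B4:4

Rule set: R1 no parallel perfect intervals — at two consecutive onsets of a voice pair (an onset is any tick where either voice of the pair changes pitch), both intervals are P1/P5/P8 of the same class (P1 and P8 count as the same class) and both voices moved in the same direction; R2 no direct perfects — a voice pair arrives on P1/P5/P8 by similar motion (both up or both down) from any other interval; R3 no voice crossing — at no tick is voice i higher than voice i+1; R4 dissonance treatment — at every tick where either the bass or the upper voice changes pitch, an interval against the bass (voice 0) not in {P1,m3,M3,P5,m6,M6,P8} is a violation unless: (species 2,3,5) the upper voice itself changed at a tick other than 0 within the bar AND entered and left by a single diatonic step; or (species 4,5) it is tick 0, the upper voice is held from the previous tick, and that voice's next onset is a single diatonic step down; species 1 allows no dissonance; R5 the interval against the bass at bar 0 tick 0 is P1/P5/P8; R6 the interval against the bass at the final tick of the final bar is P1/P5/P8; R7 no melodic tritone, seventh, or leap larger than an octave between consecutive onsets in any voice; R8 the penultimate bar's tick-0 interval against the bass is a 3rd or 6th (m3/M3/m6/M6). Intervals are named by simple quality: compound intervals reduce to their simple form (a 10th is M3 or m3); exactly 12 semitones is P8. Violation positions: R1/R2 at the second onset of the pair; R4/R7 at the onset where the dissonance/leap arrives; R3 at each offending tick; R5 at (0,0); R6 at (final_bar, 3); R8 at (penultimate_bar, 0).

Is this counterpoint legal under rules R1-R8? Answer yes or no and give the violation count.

bar 0: v0=E3 v1=E4 v2=G4 v3=B4 (P5)
bar 1: v0=F3 v1=C4 v2=C4 v3=E4 (M7)
bar 2: v0=D3 v1=A3 v2=A3 v3=F4 (m3)
bar 3: v0=F3 v1=D4 v2=C4 v3=G4 (M2)
bar 4: v0=A3 v1=F4 v2=G4 v3=C5 (m3)
bar 5: v0=D3 v1=B3 v2=D4 v3=F4 (m3)
bar 6: v0=E3 v1=E4 v2=G4 v3=B4 (P5)
  R5 @ bar0.0: opens on m3
  R2 @ bar1.0: E4/G4 m3 -> C4/C4 P1 similar
  R4 @ bar1.0: F3/E4 M7 untreated
  R1 @ bar2.0: F3/C4 P5 -> D3/A3 P5 similar
  R1 @ bar2.0: F3/C4 P5 -> D3/A3 P5 similar
  R1 @ bar2.0: C4/C4 P1 -> A3/A3 P1 similar
  R1 @ bar3.0: D3/A3 P5 -> F3/C4 P5 similar
  R2 @ bar3.0: A3/F4 m6 -> C4/G4 P5 similar
  R3 @ bar3.0: D4 above C4
  R4 @ bar3.0: F3/G4 M2 untreated
  R3 @ bar3.1: D4 above C4
  R3 @ bar3.2: D4 above C4
  R3 @ bar3.3: D4 above C4
  R2 @ bar4.0: D4/G4 P4 -> F4/C5 P5 similar
  R4 @ bar4.0: A3/G4 m7 untreated
  R2 @ bar5.0: A3/G4 m7 -> D3/D4 P8 similar
  R7 @ bar5.0: F4->B3 leap 6st
  R8 @ bar5.0: penult P8 not 3rd/6th
  R2 @ bar6.0: D3/B3 M6 -> E3/E4 P8 similar
  R2 @ bar6.0: D3/F4 m3 -> E3/B4 P5 similar
  R2 @ bar6.0: B3/F4 TT -> E4/B4 P5 similar
  R7 @ bar6.0: F4->B4 leap 6st
  R6 @ bar6.3: closes on m3

No (23 violations)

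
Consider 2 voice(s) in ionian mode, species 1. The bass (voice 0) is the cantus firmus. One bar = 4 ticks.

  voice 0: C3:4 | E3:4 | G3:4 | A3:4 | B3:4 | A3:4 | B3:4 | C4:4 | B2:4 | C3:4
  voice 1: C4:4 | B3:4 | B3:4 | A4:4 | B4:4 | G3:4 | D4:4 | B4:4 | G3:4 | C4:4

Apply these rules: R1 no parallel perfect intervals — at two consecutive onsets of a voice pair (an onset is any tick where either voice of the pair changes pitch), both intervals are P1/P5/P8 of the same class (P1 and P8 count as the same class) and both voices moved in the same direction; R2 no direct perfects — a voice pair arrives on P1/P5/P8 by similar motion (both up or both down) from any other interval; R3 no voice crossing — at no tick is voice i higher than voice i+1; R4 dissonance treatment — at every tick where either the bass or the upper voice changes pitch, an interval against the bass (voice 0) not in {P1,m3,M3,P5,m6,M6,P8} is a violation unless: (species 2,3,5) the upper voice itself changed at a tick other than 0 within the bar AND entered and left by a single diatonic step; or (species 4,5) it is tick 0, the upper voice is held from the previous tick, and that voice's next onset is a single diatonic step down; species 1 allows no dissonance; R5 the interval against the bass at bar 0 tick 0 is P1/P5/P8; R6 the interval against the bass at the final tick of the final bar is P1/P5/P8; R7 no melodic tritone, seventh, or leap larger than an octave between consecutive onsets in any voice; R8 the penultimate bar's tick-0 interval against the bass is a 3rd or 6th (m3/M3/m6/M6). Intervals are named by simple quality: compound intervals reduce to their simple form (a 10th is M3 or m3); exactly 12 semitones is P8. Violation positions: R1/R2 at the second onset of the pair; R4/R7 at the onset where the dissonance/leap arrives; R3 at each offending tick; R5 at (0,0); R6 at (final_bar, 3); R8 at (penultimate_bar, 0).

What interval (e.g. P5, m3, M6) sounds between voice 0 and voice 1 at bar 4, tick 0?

P8

voice 0=B3 voice 1=B4 -> P8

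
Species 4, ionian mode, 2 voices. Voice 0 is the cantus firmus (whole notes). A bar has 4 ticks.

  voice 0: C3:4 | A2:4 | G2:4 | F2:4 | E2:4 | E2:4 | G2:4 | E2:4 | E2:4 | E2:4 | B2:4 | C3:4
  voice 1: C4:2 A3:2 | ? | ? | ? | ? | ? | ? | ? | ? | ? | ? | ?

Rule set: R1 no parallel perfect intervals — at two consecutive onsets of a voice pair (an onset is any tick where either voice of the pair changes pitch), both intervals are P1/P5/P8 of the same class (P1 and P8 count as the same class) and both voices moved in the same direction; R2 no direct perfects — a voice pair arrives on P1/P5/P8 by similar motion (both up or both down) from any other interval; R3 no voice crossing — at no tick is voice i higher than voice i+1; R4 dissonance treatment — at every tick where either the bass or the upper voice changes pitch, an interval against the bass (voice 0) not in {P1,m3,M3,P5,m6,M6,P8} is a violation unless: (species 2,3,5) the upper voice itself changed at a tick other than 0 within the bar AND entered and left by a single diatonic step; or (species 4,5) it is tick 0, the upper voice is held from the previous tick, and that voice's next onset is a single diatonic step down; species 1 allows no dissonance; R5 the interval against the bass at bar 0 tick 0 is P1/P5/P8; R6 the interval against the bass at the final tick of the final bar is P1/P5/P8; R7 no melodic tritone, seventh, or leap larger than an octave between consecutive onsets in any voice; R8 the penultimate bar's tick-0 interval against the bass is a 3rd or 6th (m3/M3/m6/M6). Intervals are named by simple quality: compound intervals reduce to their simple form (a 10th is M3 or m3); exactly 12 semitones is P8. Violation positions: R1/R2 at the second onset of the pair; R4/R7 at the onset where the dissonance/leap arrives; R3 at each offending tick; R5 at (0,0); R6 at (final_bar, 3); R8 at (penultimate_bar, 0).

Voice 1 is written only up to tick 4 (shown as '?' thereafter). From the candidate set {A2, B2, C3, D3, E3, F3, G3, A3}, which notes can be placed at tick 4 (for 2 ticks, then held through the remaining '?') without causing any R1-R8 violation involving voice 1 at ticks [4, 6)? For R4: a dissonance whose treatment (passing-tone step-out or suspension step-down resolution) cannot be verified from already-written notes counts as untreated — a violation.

{A3, C3, F3}

A2: violates R2
B2: violates R4,R7
C3: legal
D3: violates R4
E3: violates R2
F3: legal
G3: violates R4
A3: legal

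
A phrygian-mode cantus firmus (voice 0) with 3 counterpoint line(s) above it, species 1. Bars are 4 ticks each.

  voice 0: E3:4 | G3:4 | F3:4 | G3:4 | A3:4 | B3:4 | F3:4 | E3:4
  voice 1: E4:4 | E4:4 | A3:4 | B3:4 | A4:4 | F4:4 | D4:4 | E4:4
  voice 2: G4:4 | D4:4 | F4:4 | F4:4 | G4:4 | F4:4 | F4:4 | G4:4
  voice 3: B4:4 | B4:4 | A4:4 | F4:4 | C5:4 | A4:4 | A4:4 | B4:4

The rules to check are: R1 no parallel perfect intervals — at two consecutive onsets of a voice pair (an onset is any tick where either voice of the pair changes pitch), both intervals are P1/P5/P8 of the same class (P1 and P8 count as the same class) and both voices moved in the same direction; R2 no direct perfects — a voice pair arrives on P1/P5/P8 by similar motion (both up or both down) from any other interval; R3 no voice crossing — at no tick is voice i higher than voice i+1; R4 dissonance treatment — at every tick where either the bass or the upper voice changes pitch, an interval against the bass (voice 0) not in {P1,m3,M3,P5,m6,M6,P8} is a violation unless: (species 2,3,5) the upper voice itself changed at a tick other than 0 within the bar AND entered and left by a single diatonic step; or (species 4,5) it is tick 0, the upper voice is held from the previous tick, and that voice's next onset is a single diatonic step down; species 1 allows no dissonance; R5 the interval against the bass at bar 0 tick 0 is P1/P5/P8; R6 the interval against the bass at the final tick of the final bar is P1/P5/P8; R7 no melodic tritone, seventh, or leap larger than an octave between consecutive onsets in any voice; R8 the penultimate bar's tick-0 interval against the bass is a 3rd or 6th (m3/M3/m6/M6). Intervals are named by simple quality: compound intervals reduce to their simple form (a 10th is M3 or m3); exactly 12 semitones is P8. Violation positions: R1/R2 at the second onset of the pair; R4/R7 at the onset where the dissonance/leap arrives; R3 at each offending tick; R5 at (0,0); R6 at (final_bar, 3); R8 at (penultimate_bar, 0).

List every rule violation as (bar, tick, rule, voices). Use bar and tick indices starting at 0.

(0, 0, R5, (0, 2))
(1, 0, R3, (1, 2))
(1, 1, R3, (1, 2))
(1, 2, R3, (1, 2))
(1, 3, R3, (1, 2))
(2, 0, R2, (1, 3))
(3, 0, R4, (0, 2))
(3, 0, R4, (0, 3))
(4, 0, R2, (0, 1))
(4, 0, R3, (1, 2))
(4, 0, R4, (0, 2))
(4, 0, R7, (1,))
(4, 1, R3, (1, 2))
(4, 2, R3, (1, 2))
(4, 3, R3, (1, 2))
(5, 0, R2, (1, 2))
(5, 0, R4, (0, 1))
(5, 0, R4, (0, 2))
(5, 0, R4, (0, 3))
(6, 0, R7, (0,))
(6, 0, R8, (0, 2))
(7, 0, R1, (1, 3))
(7, 3, R6, (0, 2))

bar 0: v0=E3 v1=E4 v2=G4 v3=B4 downbeat P5
bar 1: v0=G3 v1=E4 v2=D4 v3=B4 downbeat M3
bar 2: v0=F3 v1=A3 v2=F4 v3=A4 downbeat M3
bar 3: v0=G3 v1=B3 v2=F4 v3=F4 downbeat m7
bar 4: v0=A3 v1=A4 v2=G4 v3=C5 downbeat m3
bar 5: v0=B3 v1=F4 v2=F4 v3=A4 downbeat m7
bar 6: v0=F3 v1=D4 v2=F4 v3=A4 downbeat M3
bar 7: v0=E3 v1=E4 v2=G4 v3=B4 downbeat P5
  -> R5 @ bar 0 tick 0 v(0, 2): opens on m3
  -> R3 @ bar 1 tick 0 v(1, 2): E4 above D4
  -> R3 @ bar 1 tick 1 v(1, 2): E4 above D4
  -> R3 @ bar 1 tick 2 v(1, 2): E4 above D4
  -> R3 @ bar 1 tick 3 v(1, 2): E4 above D4
  -> R2 @ bar 2 tick 0 v(1, 3): E4/B4 P5 -> A3/A4 P8 similar
  -> R4 @ bar 3 tick 0 v(0, 2): G3/F4 m7 untreated
  -> R4 @ bar 3 tick 0 v(0, 3): G3/F4 m7 untreated
  -> R2 @ bar 4 tick 0 v(0, 1): G3/B3 M3 -> A3/A4 P8 similar
  -> R3 @ bar 4 tick 0 v(1, 2): A4 above G4
  -> R4 @ bar 4 tick 0 v(0, 2): A3/G4 m7 untreated
  -> R7 @ bar 4 tick 0 v(1,): B3->A4 leap 10st
  -> R3 @ bar 4 tick 1 v(1, 2): A4 above G4
  -> R3 @ bar 4 tick 2 v(1, 2): A4 above G4
  -> R3 @ bar 4 tick 3 v(1, 2): A4 above G4
  -> R2 @ bar 5 tick 0 v(1, 2): A4/G4 M2 -> F4/F4 P1 similar
  -> R4 @ bar 5 tick 0 v(0, 1): B3/F4 TT untreated
  -> R4 @ bar 5 tick 0 v(0, 2): B3/F4 TT untreated
  -> R4 @ bar 5 tick 0 v(0, 3): B3/A4 m7 untreated
  -> R7 @ bar 6 tick 0 v(0,): B3->F3 leap 6st
  -> R8 @ bar 6 tick 0 v(0, 2): penult P8 not 3rd/6th
  -> R1 @ bar 7 tick 0 v(1, 3): D4/A4 P5 -> E4/B4 P5 similar
  -> R6 @ bar 7 tick 3 v(0, 2): closes on m3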